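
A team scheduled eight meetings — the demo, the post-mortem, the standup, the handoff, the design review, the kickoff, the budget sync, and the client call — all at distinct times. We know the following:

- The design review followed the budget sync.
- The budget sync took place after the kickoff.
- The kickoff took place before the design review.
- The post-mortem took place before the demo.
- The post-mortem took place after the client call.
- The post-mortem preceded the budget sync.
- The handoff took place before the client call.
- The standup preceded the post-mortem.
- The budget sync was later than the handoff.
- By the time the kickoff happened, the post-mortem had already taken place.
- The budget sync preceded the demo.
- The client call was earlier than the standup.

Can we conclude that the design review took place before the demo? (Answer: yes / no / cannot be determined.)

No chain of stated constraints runs from the design review to the demo, and none runs from the demo to the design review either.
So the relative order of the design review and the demo is not fixed by the given facts.

cannot be determined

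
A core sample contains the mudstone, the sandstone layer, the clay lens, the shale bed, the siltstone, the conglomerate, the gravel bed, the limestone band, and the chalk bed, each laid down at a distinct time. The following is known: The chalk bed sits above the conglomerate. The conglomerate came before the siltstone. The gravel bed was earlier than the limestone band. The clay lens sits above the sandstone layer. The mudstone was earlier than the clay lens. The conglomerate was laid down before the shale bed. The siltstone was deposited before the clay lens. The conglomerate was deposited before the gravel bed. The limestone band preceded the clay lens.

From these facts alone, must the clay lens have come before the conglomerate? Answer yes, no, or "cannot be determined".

Tracing the constraints gives the conglomerate → the siltstone → the clay lens, so the conglomerate must come before the clay lens.
That means the clay lens cannot be before the conglomerate.

no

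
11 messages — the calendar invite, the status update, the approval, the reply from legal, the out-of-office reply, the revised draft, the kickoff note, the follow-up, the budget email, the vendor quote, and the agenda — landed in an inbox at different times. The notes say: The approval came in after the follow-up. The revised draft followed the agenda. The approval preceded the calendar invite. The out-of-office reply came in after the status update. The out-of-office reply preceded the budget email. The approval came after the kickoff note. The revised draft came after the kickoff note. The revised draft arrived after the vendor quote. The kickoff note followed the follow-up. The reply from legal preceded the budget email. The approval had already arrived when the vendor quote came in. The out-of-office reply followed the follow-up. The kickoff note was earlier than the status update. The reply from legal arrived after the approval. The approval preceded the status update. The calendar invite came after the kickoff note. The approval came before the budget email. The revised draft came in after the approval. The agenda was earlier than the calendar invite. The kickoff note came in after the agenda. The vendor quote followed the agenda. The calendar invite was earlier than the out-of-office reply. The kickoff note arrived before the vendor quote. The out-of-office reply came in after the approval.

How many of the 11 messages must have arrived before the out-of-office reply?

Directly stated before the out-of-office reply: the approval, the calendar invite, the follow-up, and the status update.
The agenda reaches the out-of-office reply via the agenda → the calendar invite → the out-of-office reply.
The kickoff note reaches the out-of-office reply via the kickoff note → the approval → the out-of-office reply.
No chain forces the vendor quote (or any of the others) ahead of the out-of-office reply.
That's the agenda, the approval, the calendar invite, the follow-up, the kickoff note, and the status update — 6 in all.

6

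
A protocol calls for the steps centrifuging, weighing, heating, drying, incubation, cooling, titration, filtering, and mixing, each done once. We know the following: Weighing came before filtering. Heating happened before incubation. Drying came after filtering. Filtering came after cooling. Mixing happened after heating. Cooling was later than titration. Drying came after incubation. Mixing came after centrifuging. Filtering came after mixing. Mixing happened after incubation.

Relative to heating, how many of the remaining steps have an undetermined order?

4

Forced after heating: drying, filtering, incubation, and mixing.
That leaves centrifuging, cooling, titration, and weighing with no forced order relative to heating — 4.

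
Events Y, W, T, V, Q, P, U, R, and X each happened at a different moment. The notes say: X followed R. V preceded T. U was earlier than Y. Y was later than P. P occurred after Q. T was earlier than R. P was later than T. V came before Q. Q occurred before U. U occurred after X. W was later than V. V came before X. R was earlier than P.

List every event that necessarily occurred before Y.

P, Q, R, T, U, V, X

Directly stated before Y: P and U.
Q reaches Y via Q → U → Y.
R reaches Y via R → P → Y.
T reaches Y via T → P → Y.
Likewise V and X each reach Y by chaining the stated constraints.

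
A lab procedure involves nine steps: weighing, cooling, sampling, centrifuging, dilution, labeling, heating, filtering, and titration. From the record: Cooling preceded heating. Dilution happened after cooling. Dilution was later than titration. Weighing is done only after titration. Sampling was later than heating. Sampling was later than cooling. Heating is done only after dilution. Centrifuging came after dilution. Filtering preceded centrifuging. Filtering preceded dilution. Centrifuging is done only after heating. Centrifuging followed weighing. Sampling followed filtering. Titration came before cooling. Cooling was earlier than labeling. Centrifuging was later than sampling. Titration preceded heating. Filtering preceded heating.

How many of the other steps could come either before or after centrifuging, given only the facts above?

Forced before centrifuging: cooling, dilution, filtering, heating, sampling, titration, and weighing.
That leaves labeling with no forced order relative to centrifuging — 1.

1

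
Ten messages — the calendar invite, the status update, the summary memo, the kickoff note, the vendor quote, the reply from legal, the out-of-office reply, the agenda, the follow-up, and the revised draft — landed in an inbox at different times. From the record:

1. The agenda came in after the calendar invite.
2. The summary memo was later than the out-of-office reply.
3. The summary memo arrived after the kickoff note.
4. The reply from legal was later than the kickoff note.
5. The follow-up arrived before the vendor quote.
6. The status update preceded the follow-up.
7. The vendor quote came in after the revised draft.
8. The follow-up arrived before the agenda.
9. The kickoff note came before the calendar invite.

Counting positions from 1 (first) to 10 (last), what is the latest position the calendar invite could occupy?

9

The calendar invite must come before the agenda — 1 message forced after it.
Everything else can be placed before the calendar invite in some valid order, so the calendar invite can sit as late as position 10 − 1 = 9.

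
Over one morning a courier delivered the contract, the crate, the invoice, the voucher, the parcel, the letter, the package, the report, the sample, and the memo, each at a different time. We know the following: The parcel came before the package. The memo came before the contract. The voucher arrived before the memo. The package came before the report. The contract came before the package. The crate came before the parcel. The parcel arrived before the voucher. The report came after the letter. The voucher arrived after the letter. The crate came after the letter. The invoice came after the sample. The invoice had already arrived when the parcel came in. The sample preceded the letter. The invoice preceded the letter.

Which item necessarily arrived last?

the report

Every other item has a chain of constraints placing it before the report, so the report is last.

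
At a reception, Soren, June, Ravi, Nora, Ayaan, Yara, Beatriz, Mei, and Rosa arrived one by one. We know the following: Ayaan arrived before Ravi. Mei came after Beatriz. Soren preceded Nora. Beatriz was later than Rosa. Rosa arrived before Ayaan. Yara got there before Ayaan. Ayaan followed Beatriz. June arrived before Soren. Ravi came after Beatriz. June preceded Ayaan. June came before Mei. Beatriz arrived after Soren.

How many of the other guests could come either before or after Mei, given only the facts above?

Forced before Mei: Beatriz, June, Rosa, and Soren.
That leaves Ayaan, Nora, Ravi, and Yara with no forced order relative to Mei — 4.

4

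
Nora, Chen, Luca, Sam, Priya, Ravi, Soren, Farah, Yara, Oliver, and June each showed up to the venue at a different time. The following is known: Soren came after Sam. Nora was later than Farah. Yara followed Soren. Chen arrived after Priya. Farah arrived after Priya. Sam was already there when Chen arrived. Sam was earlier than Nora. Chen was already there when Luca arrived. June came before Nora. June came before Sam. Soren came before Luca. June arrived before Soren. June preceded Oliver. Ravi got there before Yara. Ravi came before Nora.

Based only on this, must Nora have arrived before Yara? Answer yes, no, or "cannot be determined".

No chain of stated constraints runs from Nora to Yara, and none runs from Yara to Nora either.
So the relative order of Nora and Yara is not fixed by the given facts.

cannot be determined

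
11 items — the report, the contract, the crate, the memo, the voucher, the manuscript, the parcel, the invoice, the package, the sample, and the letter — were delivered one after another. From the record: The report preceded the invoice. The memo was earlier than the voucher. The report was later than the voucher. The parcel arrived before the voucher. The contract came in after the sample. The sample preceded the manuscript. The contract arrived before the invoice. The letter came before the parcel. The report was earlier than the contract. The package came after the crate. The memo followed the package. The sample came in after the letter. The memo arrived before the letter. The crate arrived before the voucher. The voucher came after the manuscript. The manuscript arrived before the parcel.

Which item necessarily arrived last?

the invoice

Every other item has a chain of constraints placing it before the invoice, so the invoice is last.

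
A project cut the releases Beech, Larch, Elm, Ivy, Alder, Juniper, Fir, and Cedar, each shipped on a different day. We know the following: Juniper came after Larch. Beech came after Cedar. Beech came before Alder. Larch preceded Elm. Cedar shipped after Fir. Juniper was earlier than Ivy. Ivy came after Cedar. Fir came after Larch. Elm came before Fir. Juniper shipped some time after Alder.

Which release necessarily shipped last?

Ivy

Every other release has a chain of constraints placing it before Ivy, so Ivy is last.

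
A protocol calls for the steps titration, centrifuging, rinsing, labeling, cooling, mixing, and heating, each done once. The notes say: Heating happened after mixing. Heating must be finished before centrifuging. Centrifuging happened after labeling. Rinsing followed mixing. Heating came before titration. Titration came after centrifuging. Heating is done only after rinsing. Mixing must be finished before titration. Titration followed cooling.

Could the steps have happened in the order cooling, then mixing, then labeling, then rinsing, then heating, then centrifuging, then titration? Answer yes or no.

yes

Check each stated constraint against the proposed order — e.g. mixing is ahead of titration; cooling is ahead of titration. Every pair is in the required order; nothing is violated.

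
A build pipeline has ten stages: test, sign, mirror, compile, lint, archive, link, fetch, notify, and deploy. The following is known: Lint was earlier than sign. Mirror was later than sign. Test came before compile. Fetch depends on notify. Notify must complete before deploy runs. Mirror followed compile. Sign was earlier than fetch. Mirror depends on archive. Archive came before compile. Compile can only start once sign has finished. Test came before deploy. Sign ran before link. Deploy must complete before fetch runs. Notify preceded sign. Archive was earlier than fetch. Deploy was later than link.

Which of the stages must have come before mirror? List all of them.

Directly stated before mirror: archive, compile, and sign.
Lint reaches mirror via lint → sign → mirror.
Notify reaches mirror via notify → sign → mirror.
Test reaches mirror via test → compile → mirror.
No chain forces fetch (or any of the others) ahead of mirror.

archive, compile, lint, notify, sign, test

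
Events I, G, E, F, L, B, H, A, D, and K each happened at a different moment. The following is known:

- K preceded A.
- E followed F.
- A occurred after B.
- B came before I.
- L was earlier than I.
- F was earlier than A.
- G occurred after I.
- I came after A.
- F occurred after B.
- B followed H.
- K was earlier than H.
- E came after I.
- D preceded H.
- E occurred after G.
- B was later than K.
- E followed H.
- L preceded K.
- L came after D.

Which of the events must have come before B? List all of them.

D, H, K, L

Directly stated before B: H and K.
D reaches B via D → H → B.
L reaches B via L → K → B.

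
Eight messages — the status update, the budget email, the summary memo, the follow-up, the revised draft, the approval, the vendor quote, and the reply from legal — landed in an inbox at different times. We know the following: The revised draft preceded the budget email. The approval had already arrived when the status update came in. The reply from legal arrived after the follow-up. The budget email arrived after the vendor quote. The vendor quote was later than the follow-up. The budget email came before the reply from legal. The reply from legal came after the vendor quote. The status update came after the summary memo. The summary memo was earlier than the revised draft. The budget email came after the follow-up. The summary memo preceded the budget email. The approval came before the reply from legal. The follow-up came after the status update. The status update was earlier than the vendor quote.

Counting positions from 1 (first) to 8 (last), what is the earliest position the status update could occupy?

3

The approval and the summary memo must both come before the status update — 2 forced predecessors.
Nothing else is forced ahead of the status update, so its earliest slot is position 2 + 1 = 3.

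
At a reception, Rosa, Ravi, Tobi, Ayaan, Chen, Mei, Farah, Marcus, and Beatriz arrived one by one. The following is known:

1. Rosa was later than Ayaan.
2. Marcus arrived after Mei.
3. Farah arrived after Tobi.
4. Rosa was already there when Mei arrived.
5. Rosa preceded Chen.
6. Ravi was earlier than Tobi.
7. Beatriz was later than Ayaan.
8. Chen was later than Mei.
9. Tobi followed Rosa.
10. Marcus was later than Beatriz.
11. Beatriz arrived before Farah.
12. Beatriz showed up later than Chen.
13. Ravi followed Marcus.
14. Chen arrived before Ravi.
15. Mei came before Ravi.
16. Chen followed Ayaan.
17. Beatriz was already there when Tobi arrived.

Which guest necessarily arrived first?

Ayaan

Ayaan has a chain of constraints placing them before every other guest, so Ayaan must be first.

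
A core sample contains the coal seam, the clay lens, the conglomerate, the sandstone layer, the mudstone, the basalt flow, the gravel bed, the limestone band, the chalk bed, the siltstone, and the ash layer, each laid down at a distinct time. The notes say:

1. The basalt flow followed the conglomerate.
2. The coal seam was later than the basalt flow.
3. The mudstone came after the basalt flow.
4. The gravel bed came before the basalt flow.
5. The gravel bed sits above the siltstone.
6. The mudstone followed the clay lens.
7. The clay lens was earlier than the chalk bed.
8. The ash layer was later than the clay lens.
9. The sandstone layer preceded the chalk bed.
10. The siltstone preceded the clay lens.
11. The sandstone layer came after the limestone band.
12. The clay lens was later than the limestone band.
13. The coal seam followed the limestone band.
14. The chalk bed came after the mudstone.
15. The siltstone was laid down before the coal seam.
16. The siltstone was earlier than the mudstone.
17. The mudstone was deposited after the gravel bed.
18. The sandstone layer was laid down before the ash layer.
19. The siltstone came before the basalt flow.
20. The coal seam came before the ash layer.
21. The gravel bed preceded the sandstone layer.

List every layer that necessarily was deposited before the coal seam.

the basalt flow, the conglomerate, the gravel bed, the limestone band, the siltstone

Directly stated before the coal seam: the basalt flow, the limestone band, and the siltstone.
The conglomerate reaches the coal seam via the conglomerate → the basalt flow → the coal seam.
The gravel bed reaches the coal seam via the gravel bed → the basalt flow → the coal seam.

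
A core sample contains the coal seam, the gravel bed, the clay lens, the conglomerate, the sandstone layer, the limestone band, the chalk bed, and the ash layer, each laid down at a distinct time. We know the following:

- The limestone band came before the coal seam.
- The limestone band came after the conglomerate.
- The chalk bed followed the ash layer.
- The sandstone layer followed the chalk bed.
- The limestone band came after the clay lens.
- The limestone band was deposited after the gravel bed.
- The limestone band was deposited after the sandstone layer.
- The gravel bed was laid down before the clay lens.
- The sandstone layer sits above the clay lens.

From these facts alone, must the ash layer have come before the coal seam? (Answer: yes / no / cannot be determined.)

Chain the constraints: the ash layer → the chalk bed → the sandstone layer → the limestone band → the coal seam. Each link is directly stated, so the ash layer comes before the coal seam.

yes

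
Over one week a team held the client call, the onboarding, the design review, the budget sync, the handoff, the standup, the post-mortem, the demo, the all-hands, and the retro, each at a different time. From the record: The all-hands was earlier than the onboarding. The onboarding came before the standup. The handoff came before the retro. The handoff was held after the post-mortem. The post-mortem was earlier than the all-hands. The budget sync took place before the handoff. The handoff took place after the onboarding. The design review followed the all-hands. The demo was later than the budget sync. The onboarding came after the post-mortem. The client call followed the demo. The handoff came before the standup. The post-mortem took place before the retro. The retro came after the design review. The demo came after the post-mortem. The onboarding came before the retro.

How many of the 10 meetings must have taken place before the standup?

Directly stated before the standup: the handoff and the onboarding.
The all-hands reaches the standup via the all-hands → the onboarding → the standup.
The budget sync reaches the standup via the budget sync → the handoff → the standup.
The post-mortem reaches the standup via the post-mortem → the onboarding → the standup.
No chain forces the design review (or any of the others) ahead of the standup.
That's the all-hands, the budget sync, the handoff, the onboarding, and the post-mortem — 5 in all.

5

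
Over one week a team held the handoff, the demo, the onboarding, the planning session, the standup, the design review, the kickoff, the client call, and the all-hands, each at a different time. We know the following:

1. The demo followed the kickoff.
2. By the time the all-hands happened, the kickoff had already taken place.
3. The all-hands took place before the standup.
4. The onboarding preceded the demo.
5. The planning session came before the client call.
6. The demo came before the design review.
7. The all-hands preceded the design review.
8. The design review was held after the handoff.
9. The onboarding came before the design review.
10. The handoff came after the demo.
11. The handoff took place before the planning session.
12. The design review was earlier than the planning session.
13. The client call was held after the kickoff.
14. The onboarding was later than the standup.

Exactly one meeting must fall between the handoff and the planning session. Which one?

the design review

Tracing the constraints gives the handoff → the design review → the planning session, so the design review sits after the handoff and before the planning session.
No other meeting is forced both after the handoff and before the planning session.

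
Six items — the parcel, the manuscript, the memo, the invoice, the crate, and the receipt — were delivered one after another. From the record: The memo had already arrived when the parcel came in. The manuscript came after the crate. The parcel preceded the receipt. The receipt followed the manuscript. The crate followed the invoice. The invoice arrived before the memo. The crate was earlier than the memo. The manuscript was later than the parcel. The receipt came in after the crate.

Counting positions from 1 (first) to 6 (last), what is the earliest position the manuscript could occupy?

The crate, the invoice, the memo, and the parcel must all come before the manuscript — 4 forced predecessors.
Nothing else is forced ahead of the manuscript, so its earliest slot is position 4 + 1 = 5.

5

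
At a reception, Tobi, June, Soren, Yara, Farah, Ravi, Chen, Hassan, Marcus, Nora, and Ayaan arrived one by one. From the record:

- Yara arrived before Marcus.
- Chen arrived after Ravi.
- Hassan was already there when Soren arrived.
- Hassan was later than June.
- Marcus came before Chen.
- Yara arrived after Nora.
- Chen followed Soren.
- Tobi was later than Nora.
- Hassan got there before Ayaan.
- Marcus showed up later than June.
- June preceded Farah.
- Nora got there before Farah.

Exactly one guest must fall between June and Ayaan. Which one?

Tracing the constraints gives June → Hassan → Ayaan, so Hassan sits after June and before Ayaan.
No other guest is forced both after June and before Ayaan.

Hassan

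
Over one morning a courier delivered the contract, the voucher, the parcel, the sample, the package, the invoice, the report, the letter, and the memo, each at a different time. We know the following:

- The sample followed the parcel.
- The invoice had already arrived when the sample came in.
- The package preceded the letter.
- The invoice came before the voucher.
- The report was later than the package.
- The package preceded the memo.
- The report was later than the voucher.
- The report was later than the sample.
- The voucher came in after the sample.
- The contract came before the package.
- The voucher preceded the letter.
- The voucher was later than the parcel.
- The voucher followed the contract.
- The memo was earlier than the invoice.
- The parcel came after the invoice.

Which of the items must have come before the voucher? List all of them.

the contract, the invoice, the memo, the package, the parcel, the sample

Directly stated before the voucher: the contract, the invoice, the parcel, and the sample.
The memo reaches the voucher via the memo → the invoice → the voucher.
The package reaches the voucher via the package → the memo → the invoice → the voucher.
No chain forces the report (or any of the others) ahead of the voucher.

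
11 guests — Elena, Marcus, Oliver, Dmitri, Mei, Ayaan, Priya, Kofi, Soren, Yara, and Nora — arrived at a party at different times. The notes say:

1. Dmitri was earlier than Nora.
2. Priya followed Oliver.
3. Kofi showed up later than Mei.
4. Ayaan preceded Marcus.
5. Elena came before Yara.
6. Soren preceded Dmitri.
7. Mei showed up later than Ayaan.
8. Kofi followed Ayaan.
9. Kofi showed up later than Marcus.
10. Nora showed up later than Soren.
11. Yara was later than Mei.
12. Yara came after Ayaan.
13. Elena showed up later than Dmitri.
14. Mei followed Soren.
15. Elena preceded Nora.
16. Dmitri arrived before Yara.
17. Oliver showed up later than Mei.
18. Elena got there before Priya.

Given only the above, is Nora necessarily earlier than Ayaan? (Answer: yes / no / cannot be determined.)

No chain of stated constraints runs from Nora to Ayaan, and none runs from Ayaan to Nora either.
So the relative order of Nora and Ayaan is not fixed by the given facts.

cannot be determined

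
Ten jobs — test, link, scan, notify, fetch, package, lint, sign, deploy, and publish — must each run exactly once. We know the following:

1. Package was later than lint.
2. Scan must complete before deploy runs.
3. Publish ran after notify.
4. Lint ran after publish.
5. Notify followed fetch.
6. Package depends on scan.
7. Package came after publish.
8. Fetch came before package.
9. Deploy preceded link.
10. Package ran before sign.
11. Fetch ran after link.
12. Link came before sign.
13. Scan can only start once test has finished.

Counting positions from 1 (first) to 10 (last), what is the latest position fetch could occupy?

Fetch must come before lint, notify, package, publish, and sign — 5 stages forced after it.
Everything else can be placed before fetch in some valid order, so fetch can sit as late as position 10 − 5 = 5.

5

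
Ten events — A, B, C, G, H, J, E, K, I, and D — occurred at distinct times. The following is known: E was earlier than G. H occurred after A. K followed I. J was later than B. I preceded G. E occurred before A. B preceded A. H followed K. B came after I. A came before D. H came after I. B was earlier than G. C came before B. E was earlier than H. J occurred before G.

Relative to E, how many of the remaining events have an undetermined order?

5

Forced after E: A, D, G, and H.
That leaves B, C, I, J, and K with no forced order relative to E — 5.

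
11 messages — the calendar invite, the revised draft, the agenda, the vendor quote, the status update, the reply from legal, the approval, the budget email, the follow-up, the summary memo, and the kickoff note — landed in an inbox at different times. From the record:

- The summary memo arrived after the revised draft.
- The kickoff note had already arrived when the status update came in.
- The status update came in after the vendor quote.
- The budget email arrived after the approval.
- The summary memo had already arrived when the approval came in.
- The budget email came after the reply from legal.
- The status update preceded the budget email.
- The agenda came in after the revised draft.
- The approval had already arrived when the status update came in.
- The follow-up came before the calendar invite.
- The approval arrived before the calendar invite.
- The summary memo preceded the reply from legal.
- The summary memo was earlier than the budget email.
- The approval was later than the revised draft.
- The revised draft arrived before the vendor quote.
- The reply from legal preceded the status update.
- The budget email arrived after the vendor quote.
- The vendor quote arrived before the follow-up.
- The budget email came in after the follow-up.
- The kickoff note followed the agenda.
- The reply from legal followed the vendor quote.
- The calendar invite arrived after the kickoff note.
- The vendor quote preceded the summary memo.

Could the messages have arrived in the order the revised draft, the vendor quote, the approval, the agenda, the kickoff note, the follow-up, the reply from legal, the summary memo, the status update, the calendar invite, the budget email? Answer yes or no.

no

The constraints require the summary memo before the approval, but in the proposed sequence the approval appears ahead of the summary memo. That one violation is enough.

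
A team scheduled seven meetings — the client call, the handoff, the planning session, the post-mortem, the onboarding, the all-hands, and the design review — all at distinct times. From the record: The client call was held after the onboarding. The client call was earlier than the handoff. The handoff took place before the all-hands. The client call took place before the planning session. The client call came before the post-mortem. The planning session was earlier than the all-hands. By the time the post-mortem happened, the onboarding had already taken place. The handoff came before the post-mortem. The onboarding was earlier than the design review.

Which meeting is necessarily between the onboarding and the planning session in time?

the client call

Tracing the constraints gives the onboarding → the client call → the planning session, so the client call sits after the onboarding and before the planning session.
No other meeting is forced both after the onboarding and before the planning session.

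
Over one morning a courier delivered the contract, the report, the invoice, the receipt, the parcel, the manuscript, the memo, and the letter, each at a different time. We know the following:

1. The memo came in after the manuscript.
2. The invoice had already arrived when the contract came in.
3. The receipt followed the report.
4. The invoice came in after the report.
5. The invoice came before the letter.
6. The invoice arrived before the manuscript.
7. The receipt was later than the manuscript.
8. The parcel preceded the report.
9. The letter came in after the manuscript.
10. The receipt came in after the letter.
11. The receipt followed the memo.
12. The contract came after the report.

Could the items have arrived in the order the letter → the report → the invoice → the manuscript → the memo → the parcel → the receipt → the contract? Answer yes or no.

The constraints require the invoice before the letter, but in the proposed sequence the letter appears ahead of the invoice. That one violation is enough.

no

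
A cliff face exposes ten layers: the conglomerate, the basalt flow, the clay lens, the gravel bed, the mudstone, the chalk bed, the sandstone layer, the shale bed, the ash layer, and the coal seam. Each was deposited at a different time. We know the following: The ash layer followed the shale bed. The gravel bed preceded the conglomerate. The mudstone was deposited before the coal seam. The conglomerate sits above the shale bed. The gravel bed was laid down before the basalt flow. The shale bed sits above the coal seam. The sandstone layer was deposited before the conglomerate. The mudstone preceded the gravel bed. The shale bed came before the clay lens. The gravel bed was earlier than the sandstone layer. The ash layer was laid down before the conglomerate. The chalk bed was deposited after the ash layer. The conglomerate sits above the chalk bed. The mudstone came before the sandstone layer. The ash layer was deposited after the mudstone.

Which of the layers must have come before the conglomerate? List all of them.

Directly stated before the conglomerate: the ash layer, the chalk bed, the gravel bed, the sandstone layer, and the shale bed.
The coal seam reaches the conglomerate via the coal seam → the shale bed → the conglomerate.
The mudstone reaches the conglomerate via the mudstone → the ash layer → the conglomerate.

the ash layer, the chalk bed, the coal seam, the gravel bed, the mudstone, the sandstone layer, the shale bed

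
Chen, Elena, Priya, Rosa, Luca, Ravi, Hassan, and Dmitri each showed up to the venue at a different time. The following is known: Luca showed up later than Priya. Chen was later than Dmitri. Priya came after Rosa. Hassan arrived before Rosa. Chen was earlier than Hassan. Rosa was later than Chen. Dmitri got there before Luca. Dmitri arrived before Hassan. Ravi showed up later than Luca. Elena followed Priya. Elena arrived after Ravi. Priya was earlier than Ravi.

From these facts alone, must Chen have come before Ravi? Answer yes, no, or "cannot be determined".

yes

Chain the constraints: Chen → Rosa → Priya → Ravi. Each link is directly stated, so Chen comes before Ravi.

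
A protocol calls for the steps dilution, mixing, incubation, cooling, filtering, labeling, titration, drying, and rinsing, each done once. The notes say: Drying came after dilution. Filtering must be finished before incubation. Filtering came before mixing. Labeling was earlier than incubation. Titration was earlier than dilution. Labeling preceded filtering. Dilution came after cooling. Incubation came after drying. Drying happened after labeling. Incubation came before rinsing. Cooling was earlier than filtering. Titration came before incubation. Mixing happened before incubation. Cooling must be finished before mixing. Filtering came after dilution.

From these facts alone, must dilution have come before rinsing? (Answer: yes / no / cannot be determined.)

yes

Chain the constraints: dilution → filtering → incubation → rinsing. Each link is directly stated, so dilution comes before rinsing.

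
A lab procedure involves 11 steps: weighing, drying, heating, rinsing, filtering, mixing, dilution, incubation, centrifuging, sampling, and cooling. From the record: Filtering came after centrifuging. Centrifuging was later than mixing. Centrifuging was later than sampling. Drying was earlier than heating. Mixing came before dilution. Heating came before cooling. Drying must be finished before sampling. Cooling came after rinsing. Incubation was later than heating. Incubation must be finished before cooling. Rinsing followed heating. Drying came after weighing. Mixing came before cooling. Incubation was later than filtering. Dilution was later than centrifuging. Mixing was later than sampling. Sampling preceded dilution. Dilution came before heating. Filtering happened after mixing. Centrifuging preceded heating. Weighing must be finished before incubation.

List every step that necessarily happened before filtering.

Directly stated before filtering: centrifuging and mixing.
Drying reaches filtering via drying → sampling → mixing → filtering.
Sampling reaches filtering via sampling → mixing → filtering.
Weighing reaches filtering via weighing → drying → sampling → mixing → filtering.
No chain forces incubation (or any of the others) ahead of filtering.

centrifuging, drying, mixing, sampling, weighing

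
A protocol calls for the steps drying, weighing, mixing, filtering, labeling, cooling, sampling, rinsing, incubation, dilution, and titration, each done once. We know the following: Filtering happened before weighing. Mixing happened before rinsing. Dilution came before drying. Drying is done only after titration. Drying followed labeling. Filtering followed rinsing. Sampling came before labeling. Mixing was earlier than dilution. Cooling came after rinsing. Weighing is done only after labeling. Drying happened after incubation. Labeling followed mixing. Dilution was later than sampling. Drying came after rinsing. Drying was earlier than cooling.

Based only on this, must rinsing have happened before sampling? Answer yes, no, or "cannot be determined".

No chain of stated constraints runs from rinsing to sampling, and none runs from sampling to rinsing either.
So the relative order of rinsing and sampling is not fixed by the given facts.

cannot be determined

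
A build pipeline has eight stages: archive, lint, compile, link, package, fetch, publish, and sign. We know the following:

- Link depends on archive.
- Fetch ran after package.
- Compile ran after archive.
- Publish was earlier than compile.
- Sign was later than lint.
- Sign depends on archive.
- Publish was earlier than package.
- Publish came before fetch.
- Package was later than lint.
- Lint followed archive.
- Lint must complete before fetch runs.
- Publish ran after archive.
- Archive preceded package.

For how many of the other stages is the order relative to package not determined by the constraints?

Forced before package: archive, lint, and publish; forced after package: fetch.
That leaves compile, link, and sign with no forced order relative to package — 3.

3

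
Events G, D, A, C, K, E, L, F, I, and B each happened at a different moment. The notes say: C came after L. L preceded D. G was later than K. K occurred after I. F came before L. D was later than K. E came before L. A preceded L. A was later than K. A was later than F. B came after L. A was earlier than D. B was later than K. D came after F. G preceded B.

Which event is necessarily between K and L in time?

Tracing the constraints gives K → A → L, so A sits after K and before L.
No other event is forced both after K and before L.

A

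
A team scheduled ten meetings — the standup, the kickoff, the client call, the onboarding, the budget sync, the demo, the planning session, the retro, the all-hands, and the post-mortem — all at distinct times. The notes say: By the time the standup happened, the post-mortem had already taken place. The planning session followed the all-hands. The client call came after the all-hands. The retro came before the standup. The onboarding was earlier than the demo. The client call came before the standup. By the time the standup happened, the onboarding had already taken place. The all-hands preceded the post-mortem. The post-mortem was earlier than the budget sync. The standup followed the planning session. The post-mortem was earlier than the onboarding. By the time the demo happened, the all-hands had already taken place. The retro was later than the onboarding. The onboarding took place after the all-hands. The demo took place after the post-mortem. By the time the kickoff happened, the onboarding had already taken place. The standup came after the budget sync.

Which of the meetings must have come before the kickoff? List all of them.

the all-hands, the onboarding, the post-mortem

Directly stated before the kickoff: the onboarding.
The all-hands reaches the kickoff via the all-hands → the onboarding → the kickoff.
The post-mortem reaches the kickoff via the post-mortem → the onboarding → the kickoff.
No chain forces the retro (or any of the others) ahead of the kickoff.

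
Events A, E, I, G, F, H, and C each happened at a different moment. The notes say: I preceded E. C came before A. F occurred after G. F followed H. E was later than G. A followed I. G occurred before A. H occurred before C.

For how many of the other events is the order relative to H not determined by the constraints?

Forced after H: A, C, and F.
That leaves E, G, and I with no forced order relative to H — 3.

3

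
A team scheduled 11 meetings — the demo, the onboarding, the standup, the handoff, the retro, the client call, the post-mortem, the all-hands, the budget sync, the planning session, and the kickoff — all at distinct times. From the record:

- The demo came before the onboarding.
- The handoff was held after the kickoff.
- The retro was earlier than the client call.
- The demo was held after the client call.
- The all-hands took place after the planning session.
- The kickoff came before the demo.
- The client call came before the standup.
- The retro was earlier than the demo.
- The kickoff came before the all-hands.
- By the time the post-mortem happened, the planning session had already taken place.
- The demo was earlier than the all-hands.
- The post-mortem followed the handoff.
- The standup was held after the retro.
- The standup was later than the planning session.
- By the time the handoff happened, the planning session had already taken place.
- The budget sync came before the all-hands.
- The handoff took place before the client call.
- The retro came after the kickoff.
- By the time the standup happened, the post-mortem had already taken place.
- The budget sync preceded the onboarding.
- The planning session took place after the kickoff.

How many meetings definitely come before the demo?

5

Directly stated before the demo: the client call, the kickoff, and the retro.
The handoff reaches the demo via the handoff → the client call → the demo.
The planning session reaches the demo via the planning session → the handoff → the client call → the demo.
No chain forces the budget sync (or any of the others) ahead of the demo.
That's the client call, the handoff, the kickoff, the planning session, and the retro — 5 in all.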